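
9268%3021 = 205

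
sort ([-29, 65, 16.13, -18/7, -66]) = [-66, -29, -18/7, 16.13, 65]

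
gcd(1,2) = 1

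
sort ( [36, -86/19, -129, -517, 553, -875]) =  [-875, -517, -129, -86/19, 36, 553]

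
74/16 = 37/8 ≈ 4.63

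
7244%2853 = 1538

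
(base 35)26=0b1001100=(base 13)5b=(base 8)114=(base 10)76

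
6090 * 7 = 42630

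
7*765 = 5355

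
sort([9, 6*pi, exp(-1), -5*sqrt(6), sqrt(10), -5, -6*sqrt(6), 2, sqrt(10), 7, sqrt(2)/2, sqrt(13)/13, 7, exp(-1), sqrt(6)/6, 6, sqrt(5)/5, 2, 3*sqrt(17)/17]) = [-6*sqrt(6), -5*sqrt(6), -5, sqrt(13)/13, exp(-1), exp(-1), sqrt(6)/6, sqrt(5)/5, sqrt(2)/2, 3*sqrt(17)/17, 2, 2, sqrt(10), sqrt(10), 6, 7, 7, 9, 6*pi]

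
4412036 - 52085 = 4359951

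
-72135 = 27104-99239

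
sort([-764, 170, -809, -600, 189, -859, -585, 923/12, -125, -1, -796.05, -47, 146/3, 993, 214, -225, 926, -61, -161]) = [-859, -809, -796.05, -764, -600, -585, -225, -161, -125, -61, -47, -1, 146/3, 923/12, 170, 189, 214, 926, 993]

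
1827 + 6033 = 7860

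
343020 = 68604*5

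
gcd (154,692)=2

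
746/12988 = 373/6494 ≈ 0.0574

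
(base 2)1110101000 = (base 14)4ac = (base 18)2g0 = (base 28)15c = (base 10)936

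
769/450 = 1 + 319/450 ≈ 1.71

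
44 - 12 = 32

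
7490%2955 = 1580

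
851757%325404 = 200949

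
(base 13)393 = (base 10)627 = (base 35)hw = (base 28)mb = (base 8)1163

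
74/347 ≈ 0.213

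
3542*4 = 14168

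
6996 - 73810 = -66814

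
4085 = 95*43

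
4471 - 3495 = 976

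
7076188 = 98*72206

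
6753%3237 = 279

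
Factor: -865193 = -1*7^2*17657^1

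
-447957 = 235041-682998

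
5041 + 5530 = 10571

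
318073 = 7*45439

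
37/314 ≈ 0.118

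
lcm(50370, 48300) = 3525900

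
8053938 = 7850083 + 203855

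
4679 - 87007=-82328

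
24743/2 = 12371 + 1/2 = 12371.50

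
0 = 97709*0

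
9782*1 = 9782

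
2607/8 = 325 + 7/8 ≈ 325.88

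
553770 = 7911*70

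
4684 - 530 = 4154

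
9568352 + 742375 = 10310727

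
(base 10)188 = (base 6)512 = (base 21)8k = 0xbc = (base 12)138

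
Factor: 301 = 7^1 * 43^1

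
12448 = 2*6224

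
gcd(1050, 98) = 14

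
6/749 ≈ 0.00801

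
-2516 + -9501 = -12017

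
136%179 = 136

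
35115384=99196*354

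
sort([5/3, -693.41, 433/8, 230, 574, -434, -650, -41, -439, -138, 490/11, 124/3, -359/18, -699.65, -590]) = [-699.65, -693.41, -650, -590, -439, -434, -138, -41, -359/18, 5/3, 124/3, 490/11, 433/8, 230, 574]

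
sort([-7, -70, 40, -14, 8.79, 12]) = [-70, -14, -7, 8.79, 12, 40]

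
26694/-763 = -34 - 752/763 ≈ -34.99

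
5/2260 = 1/452 ≈ 0.00221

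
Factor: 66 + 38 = 2^3*13^1 = 104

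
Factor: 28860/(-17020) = -1*3^1*13^1*23^(-1) = -39/23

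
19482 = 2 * 9741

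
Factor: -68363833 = -1 * 68363833^1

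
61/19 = 3+4/19 ≈ 3.21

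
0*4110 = 0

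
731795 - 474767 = 257028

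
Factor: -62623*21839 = -1*11^1*5693^1*21839^1 = -1367623697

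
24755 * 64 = 1584320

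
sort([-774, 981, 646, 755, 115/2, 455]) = [-774, 115/2, 455, 646, 755, 981]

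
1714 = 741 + 973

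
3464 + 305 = 3769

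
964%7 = 5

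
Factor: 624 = 2^4*3^1*13^1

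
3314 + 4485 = 7799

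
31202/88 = 15601/44 ≈ 354.57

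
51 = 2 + 49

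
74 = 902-828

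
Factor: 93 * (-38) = -1 * 2^1 * 3^1 * 19^1 * 31^1 = -3534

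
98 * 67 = 6566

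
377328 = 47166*8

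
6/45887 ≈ 0.000131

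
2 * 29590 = 59180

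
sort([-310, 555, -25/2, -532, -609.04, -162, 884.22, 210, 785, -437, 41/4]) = [-609.04, -532, -437, -310, -162, -25/2, 41/4, 210, 555, 785, 884.22]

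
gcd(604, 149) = 1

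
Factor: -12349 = -1 * 53^1 * 233^1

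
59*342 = 20178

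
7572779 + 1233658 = 8806437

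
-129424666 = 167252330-296676996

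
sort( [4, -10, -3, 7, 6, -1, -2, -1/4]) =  [-10, -3, -2, -1, -1/4, 4, 6, 7]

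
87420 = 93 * 940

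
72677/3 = 24225 + 2/3 ≈ 24225.67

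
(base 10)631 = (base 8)1167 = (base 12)447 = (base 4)21313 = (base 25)106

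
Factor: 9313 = 67^1 * 139^1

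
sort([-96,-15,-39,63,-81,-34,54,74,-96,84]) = [-96,-96,-81,-39,-34,-15,54,63,74,84]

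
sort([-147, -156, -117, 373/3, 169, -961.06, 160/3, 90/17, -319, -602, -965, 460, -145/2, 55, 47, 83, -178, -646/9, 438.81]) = [-965, -961.06, -602, -319, -178, -156, -147, -117, -145/2, -646/9, 90/17, 47, 160/3, 55, 83, 373/3, 169, 438.81, 460]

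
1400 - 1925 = -525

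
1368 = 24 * 57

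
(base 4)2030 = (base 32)4c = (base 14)a0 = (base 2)10001100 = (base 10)140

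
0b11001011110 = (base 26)2ai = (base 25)2f5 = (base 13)985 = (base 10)1630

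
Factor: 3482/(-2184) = -1*2^(-2)*3^(-1)*7^(-1)*13^(-1)*1741^1 = -1741/1092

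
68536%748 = 468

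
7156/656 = 1789/164 ≈ 10.91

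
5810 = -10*(-581)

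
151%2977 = 151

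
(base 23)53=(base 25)4i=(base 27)4a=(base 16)76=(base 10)118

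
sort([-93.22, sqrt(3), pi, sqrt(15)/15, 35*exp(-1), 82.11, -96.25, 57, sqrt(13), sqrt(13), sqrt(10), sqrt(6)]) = [-96.25, -93.22, sqrt(15)/15, sqrt(3), sqrt(6), pi, sqrt(10), sqrt(13), sqrt(13), 35*exp(-1), 57, 82.11]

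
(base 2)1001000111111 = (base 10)4671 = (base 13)2184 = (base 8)11077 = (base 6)33343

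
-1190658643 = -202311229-988347414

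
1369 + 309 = 1678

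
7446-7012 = 434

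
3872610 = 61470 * 63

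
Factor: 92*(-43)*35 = -1*2^2*5^1*7^1*23^1*43^1 = -138460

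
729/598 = 1 + 131/598 ≈ 1.22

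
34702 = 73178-38476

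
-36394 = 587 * (-62)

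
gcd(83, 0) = 83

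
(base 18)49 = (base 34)2d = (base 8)121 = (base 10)81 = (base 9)100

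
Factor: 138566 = 2^1*79^1*877^1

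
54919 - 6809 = 48110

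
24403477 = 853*28609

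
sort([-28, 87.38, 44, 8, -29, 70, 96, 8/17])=[-29, -28, 8/17, 8, 44, 70, 87.38, 96]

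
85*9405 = 799425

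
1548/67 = 23 + 7/67 ≈ 23.10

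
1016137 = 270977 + 745160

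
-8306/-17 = 488 + 10/17 ≈ 488.59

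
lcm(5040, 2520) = 5040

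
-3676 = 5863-9539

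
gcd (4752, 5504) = 16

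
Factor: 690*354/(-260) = -1*3^2*13^(-1)*23^1*59^1 = -12213/13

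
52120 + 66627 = 118747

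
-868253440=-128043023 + -740210417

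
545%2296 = 545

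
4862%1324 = 890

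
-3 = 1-4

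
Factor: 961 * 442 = 2^1 * 13^1 * 17^1 * 31^2 = 424762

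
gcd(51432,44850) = 6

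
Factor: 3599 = 59^1 * 61^1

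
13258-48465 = -35207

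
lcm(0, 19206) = 0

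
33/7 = 4 + 5/7≈4.71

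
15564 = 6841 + 8723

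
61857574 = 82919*746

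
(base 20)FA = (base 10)310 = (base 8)466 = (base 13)1AB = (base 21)EG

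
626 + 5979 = 6605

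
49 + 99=148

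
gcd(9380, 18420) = 20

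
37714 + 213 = 37927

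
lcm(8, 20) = 40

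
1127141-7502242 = -6375101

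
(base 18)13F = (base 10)393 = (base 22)HJ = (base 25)FI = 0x189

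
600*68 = 40800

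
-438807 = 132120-570927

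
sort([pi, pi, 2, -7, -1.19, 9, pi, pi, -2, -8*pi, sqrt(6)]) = [-8*pi, -7, -2, -1.19, 2, sqrt(6), pi, pi, pi, pi, 9]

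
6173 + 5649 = 11822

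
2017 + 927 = 2944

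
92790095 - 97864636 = -5074541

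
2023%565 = 328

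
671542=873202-201660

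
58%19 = 1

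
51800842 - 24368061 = 27432781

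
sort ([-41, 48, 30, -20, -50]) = [-50, -41, -20, 30, 48]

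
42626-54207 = -11581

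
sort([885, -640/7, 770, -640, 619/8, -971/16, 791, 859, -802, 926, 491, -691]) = [-802, -691, -640, -640/7, -971/16, 619/8, 491, 770, 791, 859, 885, 926]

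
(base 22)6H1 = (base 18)A23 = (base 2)110011001111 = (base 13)1653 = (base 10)3279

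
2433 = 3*811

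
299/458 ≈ 0.653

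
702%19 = 18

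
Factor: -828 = -1 * 2^2 * 3^2 * 23^1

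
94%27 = 13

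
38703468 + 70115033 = 108818501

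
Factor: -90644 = -1*2^2*17^1*31^1*43^1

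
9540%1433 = 942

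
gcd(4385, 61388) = 1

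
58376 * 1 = 58376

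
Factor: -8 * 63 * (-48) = 2^7 * 3^3 * 7^1 = 24192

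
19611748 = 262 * 74854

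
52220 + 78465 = 130685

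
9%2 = 1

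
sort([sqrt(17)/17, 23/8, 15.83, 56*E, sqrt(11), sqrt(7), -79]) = [-79, sqrt(17)/17, sqrt(7), 23/8, sqrt(11), 15.83, 56*E]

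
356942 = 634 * 563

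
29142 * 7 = 203994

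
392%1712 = 392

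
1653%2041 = 1653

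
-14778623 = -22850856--8072233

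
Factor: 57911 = 7^1 * 8273^1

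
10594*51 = 540294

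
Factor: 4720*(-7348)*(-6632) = 2^9*5^1*11^1*59^1*167^1*829^1 = 230014737920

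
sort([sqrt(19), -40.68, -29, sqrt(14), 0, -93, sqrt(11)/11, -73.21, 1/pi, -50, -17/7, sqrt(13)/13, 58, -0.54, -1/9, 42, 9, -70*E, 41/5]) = [-70*E, -93, -73.21, -50, -40.68, -29, -17/7, -0.54, -1/9, 0, sqrt(13)/13, sqrt(11)/11, 1/pi, sqrt(14), sqrt(19), 41/5, 9, 42, 58]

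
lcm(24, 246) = 984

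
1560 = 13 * 120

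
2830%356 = 338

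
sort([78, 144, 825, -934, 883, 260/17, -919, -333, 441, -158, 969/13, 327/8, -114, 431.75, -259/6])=[-934, -919, -333, -158, -114, -259/6, 260/17, 327/8, 969/13, 78, 144, 431.75, 441, 825, 883]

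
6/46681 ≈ 0.000129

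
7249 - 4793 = 2456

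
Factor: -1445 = -1*5^1*17^2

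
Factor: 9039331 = 7^1 * 43^1 * 59^1 * 509^1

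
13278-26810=-13532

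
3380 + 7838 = 11218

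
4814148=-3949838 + 8763986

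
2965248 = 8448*351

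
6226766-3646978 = 2579788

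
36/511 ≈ 0.0705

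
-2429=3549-5978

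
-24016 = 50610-74626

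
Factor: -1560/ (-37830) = 2^2*97^ (-1) = 4/97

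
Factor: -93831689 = -1 * 7^1 * 97^1 * 138191^1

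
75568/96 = 787 + 1/6 ≈ 787.17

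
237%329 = 237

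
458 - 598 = -140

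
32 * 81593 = 2610976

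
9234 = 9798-564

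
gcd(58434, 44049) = 3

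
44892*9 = 404028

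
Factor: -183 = -1*3^1*61^1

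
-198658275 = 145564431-344222706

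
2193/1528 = 1 + 665/1528 ≈ 1.44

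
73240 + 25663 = 98903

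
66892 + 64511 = 131403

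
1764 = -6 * (-294)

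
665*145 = 96425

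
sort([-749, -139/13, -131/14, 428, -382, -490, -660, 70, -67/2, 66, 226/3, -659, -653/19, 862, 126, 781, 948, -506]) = [-749, -660, -659, -506, -490, -382, -653/19, -67/2, -139/13, -131/14, 66, 70, 226/3, 126, 428, 781, 862, 948]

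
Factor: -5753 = -1*11^1*523^1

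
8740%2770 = 430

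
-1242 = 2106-3348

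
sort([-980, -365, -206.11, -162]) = [-980, -365, -206.11, -162]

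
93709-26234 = 67475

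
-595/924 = -85/132 ≈ -0.644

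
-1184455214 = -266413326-918041888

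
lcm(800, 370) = 29600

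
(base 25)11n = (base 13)3ca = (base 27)op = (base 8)1241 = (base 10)673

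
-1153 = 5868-7021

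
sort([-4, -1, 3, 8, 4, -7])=[-7, -4, -1, 3, 4, 8]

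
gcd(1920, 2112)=192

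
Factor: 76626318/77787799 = 2^1*3^1*1483^(-1)*52453^(-1)*12771053^1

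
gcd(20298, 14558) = 2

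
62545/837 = 74 + 607/837 ≈ 74.73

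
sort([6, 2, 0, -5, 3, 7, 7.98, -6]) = [-6, -5, 0, 2, 3, 6, 7, 7.98]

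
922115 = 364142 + 557973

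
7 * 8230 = 57610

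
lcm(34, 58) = 986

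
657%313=31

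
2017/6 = 336+1/6 ≈ 336.17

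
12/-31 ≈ -0.387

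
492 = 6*82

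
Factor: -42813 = -1*3^2*67^1*71^1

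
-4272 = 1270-5542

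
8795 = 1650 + 7145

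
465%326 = 139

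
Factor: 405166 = 2^1*173^1*1171^1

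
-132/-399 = 44/133 ≈ 0.331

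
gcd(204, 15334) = 34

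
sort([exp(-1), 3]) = [exp(-1), 3]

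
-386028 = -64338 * 6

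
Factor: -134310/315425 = -1*2^1*3^1*5^ (-1)*11^1*31^ (-1) = -66/155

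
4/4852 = 1/1213 ≈ 0.000824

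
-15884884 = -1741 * 9124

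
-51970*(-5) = 259850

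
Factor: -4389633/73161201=-1*3^3*54193^1*24387067^(-1)=-1463211/24387067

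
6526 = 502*13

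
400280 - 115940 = 284340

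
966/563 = 1 + 403/563 ≈ 1.72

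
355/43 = 8 + 11/43 ≈ 8.26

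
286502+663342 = 949844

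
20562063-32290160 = -11728097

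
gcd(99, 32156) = 1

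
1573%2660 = 1573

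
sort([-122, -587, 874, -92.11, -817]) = [-817, -587, -122, -92.11, 874]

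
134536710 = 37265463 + 97271247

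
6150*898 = 5522700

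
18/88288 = 9/44144 ≈ 0.000204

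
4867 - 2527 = 2340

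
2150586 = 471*4566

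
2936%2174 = 762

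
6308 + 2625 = 8933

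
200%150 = 50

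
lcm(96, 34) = 1632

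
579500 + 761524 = 1341024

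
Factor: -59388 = -1 * 2^2 * 3^1 * 7^2 * 101^1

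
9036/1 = 9036 = 9036.00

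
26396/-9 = -2932 - 8/9 ≈ -2932.89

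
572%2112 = 572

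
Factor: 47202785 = 5^1*7^1*23^1*191^1*307^1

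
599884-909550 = -309666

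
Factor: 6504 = 2^3 * 3^1 * 271^1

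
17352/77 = 225 + 27/77 ≈ 225.35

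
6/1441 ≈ 0.00416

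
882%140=42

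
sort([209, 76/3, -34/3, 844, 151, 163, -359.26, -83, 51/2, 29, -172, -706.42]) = [-706.42, -359.26, -172, -83, -34/3, 76/3, 51/2, 29, 151, 163, 209, 844]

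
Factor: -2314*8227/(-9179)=2^1*13^1*19^1*67^(-1)*89^1*137^(-1)*433^1=19037278/9179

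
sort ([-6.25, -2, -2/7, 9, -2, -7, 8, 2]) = [-7, -6.25, -2, -2, -2/7, 2, 8, 9]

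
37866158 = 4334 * 8737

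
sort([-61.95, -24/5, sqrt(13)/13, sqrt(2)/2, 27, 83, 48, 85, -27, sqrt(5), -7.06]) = [-61.95, -27, -7.06, -24/5, sqrt(13)/13, sqrt(2)/2, sqrt(5), 27, 48, 83, 85]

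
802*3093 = 2480586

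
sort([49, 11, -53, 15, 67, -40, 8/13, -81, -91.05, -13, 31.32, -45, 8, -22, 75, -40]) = [-91.05, -81, -53, -45, -40, -40, -22, -13, 8/13, 8, 11, 15, 31.32, 49, 67, 75]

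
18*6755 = 121590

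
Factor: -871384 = -1 * 2^3 * 108923^1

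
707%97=28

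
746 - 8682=-7936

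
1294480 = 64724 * 20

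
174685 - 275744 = -101059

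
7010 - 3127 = 3883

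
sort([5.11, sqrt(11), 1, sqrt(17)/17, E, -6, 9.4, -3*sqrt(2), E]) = [-6, -3*sqrt(2), sqrt(17)/17, 1, E, E, sqrt(11), 5.11, 9.4]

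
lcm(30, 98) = 1470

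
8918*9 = 80262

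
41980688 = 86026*488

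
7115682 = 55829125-48713443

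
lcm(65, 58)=3770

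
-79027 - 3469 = -82496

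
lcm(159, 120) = 6360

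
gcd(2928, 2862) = 6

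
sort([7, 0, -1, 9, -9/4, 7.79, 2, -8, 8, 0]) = [-8, -9/4, -1, 0, 0, 2, 7, 7.79, 8, 9]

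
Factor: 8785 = 5^1*7^1*251^1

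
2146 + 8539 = 10685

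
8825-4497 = 4328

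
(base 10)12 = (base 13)c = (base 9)13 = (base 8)14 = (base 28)c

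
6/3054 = 1/509 ≈ 0.00196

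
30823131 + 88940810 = 119763941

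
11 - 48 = -37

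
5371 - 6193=-822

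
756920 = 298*2540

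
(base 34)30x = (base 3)11210200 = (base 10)3501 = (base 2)110110101101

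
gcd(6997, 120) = 1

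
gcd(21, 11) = 1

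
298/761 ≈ 0.392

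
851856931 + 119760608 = 971617539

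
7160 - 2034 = 5126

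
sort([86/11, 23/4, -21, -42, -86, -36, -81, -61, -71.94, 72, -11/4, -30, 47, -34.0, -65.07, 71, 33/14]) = [-86, -81, -71.94, -65.07, -61, -42, -36, -34.0, -30, -21, -11/4, 33/14, 23/4, 86/11, 47, 71, 72]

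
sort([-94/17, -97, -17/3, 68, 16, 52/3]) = [-97, -17/3, -94/17, 16, 52/3, 68]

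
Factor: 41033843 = 41033843^1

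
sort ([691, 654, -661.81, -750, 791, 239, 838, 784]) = [-750, -661.81, 239, 654, 691, 784, 791, 838]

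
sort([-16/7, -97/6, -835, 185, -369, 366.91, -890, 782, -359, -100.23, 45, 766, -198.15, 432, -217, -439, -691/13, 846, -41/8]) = [-890, -835, -439, -369, -359, -217, -198.15, -100.23, -691/13, -97/6, -41/8, -16/7, 45, 185, 366.91, 432, 766, 782, 846]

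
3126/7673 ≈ 0.407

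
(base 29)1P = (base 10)54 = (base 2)110110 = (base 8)66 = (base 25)24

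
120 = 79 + 41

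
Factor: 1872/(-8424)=-1 * 2^1 * 3^(-2)=-2/9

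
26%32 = 26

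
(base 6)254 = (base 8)152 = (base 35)31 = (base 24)4a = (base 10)106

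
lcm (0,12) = 0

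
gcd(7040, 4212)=4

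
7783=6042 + 1741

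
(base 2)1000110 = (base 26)2i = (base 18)3g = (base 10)70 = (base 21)37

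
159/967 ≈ 0.164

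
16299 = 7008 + 9291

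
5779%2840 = 99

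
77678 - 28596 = 49082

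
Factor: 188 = 2^2 * 47^1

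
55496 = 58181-2685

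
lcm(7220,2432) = 231040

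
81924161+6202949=88127110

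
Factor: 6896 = 2^4*431^1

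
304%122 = 60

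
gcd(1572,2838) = 6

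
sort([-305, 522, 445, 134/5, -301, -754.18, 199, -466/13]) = [-754.18, -305, -301, -466/13, 134/5, 199, 445, 522]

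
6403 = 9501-3098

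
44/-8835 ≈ -0.00498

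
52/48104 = 13/12026 ≈ 0.00108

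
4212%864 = 756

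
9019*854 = 7702226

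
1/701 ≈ 0.00143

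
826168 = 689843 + 136325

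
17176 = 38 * 452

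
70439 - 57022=13417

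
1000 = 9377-8377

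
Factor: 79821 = 3^2*7^2*181^1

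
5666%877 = 404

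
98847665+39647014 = 138494679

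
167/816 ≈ 0.205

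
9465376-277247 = 9188129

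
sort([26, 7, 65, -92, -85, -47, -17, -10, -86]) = [-92, -86, -85, -47, -17, -10, 7, 26, 65]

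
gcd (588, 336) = 84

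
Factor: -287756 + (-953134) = -1*2^1*3^1*5^1*7^1*19^1*311^1 = -1240890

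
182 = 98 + 84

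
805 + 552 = 1357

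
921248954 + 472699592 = 1393948546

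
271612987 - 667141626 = -395528639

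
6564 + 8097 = 14661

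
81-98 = -17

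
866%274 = 44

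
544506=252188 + 292318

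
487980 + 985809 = 1473789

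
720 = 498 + 222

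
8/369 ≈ 0.0217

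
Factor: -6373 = -1*6373^1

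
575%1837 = 575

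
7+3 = 10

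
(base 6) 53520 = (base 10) 7320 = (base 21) gcc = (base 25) bhk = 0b1110010011000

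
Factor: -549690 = -1*2^1*3^1*5^1*73^1*251^1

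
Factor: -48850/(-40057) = 2^1*5^2*41^(-1) = 50/41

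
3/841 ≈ 0.00357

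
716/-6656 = -179/1664 ≈ -0.108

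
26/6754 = 13/3377 ≈ 0.00385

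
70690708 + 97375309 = 168066017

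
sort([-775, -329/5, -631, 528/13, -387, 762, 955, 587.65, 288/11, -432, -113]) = [-775, -631, -432, -387, -113, -329/5, 288/11, 528/13, 587.65, 762, 955]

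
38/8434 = 19/4217 ≈ 0.00451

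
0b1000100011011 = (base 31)4h8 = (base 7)15524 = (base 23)869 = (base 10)4379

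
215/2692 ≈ 0.0799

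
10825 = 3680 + 7145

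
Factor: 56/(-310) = -1 * 2^2 * 5^(-1) * 7^1 * 31^(-1) = -28/155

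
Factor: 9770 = 2^1*5^1*977^1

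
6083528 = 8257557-2174029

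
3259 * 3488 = 11367392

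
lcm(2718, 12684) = 38052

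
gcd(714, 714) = 714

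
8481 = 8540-59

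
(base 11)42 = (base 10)46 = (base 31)1f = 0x2e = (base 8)56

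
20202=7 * 2886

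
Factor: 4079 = 4079^1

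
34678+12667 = 47345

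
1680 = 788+892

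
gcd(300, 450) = 150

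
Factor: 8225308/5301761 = 2^2 * 7^1 * 13^1 * 59^1 * 151^(-1) * 383^1 * 35111^(-1)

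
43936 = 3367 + 40569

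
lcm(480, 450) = 7200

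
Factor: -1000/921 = -1*2^3*3^(-1)*5^3*307^(-1)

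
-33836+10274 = -23562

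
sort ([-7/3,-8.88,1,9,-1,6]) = [-8.88,-7/3,-1,1,6,9]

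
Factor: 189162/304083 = 2^1*3^1*13^(-1)*23^(-1)*31^1 = 186/299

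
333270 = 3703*90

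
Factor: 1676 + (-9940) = -1*2^3*1033^1 = -8264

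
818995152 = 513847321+305147831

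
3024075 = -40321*(-75)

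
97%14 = 13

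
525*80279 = 42146475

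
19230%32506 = 19230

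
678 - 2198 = -1520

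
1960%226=152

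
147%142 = 5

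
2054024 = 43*47768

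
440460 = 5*88092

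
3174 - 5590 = -2416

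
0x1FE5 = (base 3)102012102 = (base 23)FA0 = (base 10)8165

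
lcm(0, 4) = 0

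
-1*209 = -209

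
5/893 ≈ 0.00560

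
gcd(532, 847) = 7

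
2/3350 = 1/1675 ≈ 0.000597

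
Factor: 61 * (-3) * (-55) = 3^1 * 5^1 * 11^1 * 61^1 = 10065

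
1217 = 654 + 563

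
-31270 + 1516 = -29754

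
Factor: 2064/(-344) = -1*2^1*3^1 = -6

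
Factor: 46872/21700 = 2^1*3^3*5^ (-2) = 54/25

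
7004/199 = 35 + 39/199≈35.20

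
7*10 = 70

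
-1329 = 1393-2722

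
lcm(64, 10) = 320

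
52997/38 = 1394 + 25/38 ≈ 1394.66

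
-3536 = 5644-9180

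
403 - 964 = -561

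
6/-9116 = -3/4558 ≈ -0.000658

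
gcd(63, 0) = 63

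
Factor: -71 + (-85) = -1 * 2^2 * 3^1 * 13^1 = -156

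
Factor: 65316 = 2^2*3^1*5443^1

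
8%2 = 0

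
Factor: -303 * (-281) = 3^1 * 101^1 * 281^1 = 85143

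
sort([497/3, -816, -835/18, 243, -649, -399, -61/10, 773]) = [-816, -649, -399, -835/18, -61/10, 497/3, 243, 773]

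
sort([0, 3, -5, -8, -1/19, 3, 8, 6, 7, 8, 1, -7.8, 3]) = [-8, -7.8, -5, -1/19, 0, 1, 3, 3, 3, 6, 7, 8, 8]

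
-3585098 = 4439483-8024581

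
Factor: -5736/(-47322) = 2^2 * 3^(-1) * 11^(-1) = 4/33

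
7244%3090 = 1064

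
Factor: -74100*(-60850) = 2^3*3^1*5^4*13^1*19^1*1217^1 = 4508985000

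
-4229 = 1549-5778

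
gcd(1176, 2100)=84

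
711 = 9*79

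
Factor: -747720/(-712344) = 3^1*5^1*31^1*443^(-1) = 465/443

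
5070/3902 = 2535/1951≈1.30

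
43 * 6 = 258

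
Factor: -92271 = -1*3^1*30757^1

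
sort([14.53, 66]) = [14.53, 66]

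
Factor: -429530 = -1*2^1*5^1*42953^1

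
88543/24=3689+7/24 ≈ 3689.29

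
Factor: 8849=8849^1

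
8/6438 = 4/3219 ≈ 0.00124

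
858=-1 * (-858)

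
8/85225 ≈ 0.0000939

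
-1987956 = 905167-2893123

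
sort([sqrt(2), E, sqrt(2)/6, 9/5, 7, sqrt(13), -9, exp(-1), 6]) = [-9, sqrt(2)/6, exp(-1), sqrt(2), 9/5, E, sqrt(13), 6, 7]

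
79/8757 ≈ 0.00902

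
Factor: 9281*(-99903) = -1*3^1*9281^1*33301^1 = -927199743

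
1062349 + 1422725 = 2485074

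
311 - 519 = -208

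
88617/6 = 29539/2 = 14769.50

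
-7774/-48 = 3887/24 ≈ 161.96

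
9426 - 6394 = 3032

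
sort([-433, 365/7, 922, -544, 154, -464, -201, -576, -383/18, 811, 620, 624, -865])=[-865, -576, -544, -464, -433, -201, -383/18, 365/7, 154, 620, 624, 811, 922]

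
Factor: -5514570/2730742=-1 * 3^2 * 5^1 * 7^(-1) * 71^1 * 863^1 * 195053^(-1)=-2757285/1365371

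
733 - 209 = 524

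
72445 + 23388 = 95833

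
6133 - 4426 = 1707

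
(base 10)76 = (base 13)5b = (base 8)114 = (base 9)84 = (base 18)44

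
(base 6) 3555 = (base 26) 175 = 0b1101011111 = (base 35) on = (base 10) 863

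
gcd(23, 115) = 23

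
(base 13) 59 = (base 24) 32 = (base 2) 1001010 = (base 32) 2a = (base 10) 74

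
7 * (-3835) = -26845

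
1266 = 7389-6123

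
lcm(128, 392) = 6272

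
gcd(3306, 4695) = 3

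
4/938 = 2/469≈0.00426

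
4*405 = 1620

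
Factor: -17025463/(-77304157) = 13^1 * 19^1 * 43^1 * 53^(-1) * 229^1 * 208367^(-1) = 2432209/11043451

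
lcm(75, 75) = 75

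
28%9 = 1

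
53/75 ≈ 0.707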